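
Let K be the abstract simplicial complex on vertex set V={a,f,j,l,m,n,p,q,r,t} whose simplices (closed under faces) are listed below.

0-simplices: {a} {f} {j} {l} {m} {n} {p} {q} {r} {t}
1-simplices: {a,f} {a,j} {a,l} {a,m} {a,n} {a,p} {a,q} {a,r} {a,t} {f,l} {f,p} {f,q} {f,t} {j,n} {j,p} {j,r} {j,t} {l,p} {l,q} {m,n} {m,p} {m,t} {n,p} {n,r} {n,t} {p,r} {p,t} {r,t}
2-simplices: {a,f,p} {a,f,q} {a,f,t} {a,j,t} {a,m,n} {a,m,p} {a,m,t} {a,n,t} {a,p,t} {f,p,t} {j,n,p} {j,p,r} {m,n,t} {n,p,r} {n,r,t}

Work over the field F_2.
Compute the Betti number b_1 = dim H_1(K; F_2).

n_0=10 n_1=28 n_2=15  [Z2]
∂1: piv[af,aj,al,am,an,ap,aq,ar,at] rk=9  ker:fl,fp,fq,ft,jn,jp,jr,jt,lp,lq,mn,mp,mt,np,nr,nt,pr,pt,rt
∂2: piv[afp,afq,aft,ajt,amn,amp,amt,ant,apt,jnp,jpr,npr,nrt] rk=13  ker:fpt,mnt
b_1=(28−9)−13=6

b_1=6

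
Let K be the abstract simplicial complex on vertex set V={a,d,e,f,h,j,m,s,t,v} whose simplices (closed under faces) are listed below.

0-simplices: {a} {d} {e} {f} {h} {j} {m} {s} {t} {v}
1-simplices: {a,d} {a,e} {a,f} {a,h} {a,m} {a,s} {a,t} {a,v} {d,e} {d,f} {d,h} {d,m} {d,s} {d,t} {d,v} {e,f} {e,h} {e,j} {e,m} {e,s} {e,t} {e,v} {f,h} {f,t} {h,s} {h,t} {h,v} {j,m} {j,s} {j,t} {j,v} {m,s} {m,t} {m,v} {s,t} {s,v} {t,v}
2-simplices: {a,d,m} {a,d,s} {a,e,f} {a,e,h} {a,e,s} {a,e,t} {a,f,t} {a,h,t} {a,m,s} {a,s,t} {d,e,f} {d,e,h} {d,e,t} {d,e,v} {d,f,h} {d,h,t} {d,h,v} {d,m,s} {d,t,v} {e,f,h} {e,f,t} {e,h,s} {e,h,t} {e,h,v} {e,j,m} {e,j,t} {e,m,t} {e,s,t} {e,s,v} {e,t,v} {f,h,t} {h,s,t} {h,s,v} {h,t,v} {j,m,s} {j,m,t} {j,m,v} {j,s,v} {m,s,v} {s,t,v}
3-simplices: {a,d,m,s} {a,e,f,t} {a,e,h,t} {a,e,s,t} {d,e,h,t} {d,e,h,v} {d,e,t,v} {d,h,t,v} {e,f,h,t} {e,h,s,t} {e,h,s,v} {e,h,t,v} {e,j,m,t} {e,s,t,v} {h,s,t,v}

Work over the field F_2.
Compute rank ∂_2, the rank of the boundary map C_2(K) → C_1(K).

rank∂_2=25

n_0=10 n_1=37 n_2=40 n_3=15  [Z2]
∂1: piv[ad,ae,af,ah,am,as,at,av,ej] rk=9  ker:de,df,dh,dm,ds,dt,dv,ef,eh,em,es,et,ev,fh,ft,hs,ht,hv,jm,js,jt,jv,ms,mt,mv,st,sv,tv
∂2: piv[adm,ads,aef,aeh,aes,aet,aft,aht,ams,ast,def,deh,det,dev,dfh,dhv,dtv,ehs,ejm,ejt,emt,esv,jms,jmv,jsv] rk=25  ker:dht,dms,efh,eft,eht,ehv,est,etv,fht,hst,hsv,htv,jmt,msv,stv
∂3: piv[adms,aeft,aeht,aest,deht,dehv,detv,dhtv,efht,ehst,ehsv,ejmt,estv] rk=13  ker:ehtv,hstv
rk∂_2=25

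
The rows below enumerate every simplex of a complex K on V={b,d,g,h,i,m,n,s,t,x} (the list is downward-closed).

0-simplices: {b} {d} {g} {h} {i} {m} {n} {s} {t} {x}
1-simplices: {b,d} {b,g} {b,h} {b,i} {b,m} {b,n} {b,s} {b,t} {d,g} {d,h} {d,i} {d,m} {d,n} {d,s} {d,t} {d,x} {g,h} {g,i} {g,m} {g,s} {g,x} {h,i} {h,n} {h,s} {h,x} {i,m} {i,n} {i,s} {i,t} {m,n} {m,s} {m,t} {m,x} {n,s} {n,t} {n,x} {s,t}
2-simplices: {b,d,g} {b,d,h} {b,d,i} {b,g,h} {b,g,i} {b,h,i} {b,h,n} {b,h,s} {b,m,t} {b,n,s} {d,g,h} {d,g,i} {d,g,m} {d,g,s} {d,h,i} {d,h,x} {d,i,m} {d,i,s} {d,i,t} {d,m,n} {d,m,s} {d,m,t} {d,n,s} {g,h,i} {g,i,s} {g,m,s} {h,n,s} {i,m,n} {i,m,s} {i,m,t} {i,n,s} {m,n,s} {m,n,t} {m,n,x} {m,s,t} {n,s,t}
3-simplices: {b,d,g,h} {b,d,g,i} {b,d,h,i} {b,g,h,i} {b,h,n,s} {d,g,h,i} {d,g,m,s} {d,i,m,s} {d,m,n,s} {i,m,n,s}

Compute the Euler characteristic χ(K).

n_0=10 n_1=37 n_2=36 n_3=10
χ=+10−37+36−10=-1

χ(K)=-1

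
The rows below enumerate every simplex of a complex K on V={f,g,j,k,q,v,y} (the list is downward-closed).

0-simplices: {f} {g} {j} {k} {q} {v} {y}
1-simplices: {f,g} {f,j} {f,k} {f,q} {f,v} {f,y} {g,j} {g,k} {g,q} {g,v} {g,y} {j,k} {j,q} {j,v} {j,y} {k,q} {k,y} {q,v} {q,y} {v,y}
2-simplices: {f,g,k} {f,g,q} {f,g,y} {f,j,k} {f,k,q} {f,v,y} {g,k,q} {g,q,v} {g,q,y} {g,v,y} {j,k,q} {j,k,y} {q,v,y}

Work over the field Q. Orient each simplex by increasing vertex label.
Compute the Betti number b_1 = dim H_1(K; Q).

n_0=7 n_1=20 n_2=13  [Q]
∂1: piv[fg,fj,fk,fq,fv,fy] rk=6  ker:gj,gk,gq,gv,gy,jk,jq,jv,jy,kq,ky,qv,qy,vy
∂2: piv[fgk,fgq,fgy,fjk,fkq,fvy,gqv,gqy,gvy,jkq,jky] rk=11  ker:gkq,qvy
b_1=(20−6)−11=3

b_1=3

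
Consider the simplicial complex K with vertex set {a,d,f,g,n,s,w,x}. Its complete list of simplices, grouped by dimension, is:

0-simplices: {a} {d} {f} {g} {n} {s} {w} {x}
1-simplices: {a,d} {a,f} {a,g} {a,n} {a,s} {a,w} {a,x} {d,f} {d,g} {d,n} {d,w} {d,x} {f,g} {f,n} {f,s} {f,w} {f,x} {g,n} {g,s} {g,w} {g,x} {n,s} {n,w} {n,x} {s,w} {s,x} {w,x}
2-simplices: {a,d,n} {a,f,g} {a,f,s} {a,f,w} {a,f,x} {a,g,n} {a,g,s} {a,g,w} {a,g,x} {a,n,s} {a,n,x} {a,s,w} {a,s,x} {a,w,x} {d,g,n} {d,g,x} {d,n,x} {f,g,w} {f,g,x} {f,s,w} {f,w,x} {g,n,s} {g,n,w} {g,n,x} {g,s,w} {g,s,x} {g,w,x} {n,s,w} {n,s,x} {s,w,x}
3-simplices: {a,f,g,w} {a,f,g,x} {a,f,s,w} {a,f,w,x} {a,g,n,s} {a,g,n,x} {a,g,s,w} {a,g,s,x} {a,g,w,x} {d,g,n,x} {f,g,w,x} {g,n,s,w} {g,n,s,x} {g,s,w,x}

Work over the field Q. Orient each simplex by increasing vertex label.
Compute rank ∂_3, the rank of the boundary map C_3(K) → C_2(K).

rank∂_3=13

n_0=8 n_1=27 n_2=30 n_3=14  [Q]
∂1: piv[ad,af,ag,an,as,aw,ax] rk=7  ker:df,dg,dn,dw,dx,fg,fn,fs,fw,fx,gn,gs,gw,gx,ns,nw,nx,sw,sx,wx
∂2: piv[adn,afg,afs,afw,afx,agn,ags,agw,agx,ans,anx,asw,asx,awx,dgn,dgx,gnw] rk=17  ker:dnx,fgw,fgx,fsw,fwx,gns,gnx,gsw,gsx,gwx,nsw,nsx,swx
∂3: piv[afgw,afgx,afsw,afwx,agns,agnx,agsw,agsx,agwx,dgnx,gnsw,gnsx,gswx] rk=13  ker:fgwx
rk∂_3=13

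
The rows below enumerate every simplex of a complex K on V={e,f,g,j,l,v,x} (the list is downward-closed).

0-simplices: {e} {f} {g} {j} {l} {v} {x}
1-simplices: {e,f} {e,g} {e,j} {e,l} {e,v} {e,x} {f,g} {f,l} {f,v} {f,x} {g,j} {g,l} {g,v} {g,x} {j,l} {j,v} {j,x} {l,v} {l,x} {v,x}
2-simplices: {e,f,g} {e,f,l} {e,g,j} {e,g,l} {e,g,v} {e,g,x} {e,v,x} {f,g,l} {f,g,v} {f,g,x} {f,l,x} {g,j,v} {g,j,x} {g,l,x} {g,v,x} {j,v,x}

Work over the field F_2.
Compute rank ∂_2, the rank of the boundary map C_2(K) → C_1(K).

rank∂_2=12

n_0=7 n_1=20 n_2=16  [Z2]
∂1: piv[ef,eg,ej,el,ev,ex] rk=6  ker:fg,fl,fv,fx,gj,gl,gv,gx,jl,jv,jx,lv,lx,vx
∂2: piv[efg,efl,egj,egl,egv,egx,evx,fgv,fgx,flx,gjv,gjx] rk=12  ker:fgl,glx,gvx,jvx
rk∂_2=12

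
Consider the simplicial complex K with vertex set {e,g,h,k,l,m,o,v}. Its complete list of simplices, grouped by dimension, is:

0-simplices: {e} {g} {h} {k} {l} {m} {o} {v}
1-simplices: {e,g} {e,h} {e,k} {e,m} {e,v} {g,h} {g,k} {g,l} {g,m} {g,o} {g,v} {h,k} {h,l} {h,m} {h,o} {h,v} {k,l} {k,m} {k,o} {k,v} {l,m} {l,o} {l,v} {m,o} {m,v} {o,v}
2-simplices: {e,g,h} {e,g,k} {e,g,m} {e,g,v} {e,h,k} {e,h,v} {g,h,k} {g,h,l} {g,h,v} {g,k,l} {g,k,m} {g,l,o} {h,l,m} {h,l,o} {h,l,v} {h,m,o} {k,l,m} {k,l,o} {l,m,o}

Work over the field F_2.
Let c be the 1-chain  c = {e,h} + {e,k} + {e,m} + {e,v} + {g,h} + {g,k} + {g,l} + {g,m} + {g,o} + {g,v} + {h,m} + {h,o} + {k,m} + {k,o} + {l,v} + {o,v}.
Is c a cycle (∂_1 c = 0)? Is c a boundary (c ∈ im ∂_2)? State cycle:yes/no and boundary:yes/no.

cycle:yes boundary:no

n_0=8 n_1=26 n_2=19  [Z2]
∂1: piv[eg,eh,ek,em,ev,gl,go] rk=7  ker:gh,gk,gm,gv,hk,hl,hm,ho,hv,kl,km,ko,kv,lm,lo,lv,mo,mv,ov
∂2: piv[egh,egk,egm,egv,ehk,ehv,ghl,gkl,gkm,glo,hlm,hlo,hlv,hmo,klm,klo] rk=16  ker:ghk,ghv,lmo
∂1c = 0
c vs im∂2: residual ≠ 0 ⇒ not boundary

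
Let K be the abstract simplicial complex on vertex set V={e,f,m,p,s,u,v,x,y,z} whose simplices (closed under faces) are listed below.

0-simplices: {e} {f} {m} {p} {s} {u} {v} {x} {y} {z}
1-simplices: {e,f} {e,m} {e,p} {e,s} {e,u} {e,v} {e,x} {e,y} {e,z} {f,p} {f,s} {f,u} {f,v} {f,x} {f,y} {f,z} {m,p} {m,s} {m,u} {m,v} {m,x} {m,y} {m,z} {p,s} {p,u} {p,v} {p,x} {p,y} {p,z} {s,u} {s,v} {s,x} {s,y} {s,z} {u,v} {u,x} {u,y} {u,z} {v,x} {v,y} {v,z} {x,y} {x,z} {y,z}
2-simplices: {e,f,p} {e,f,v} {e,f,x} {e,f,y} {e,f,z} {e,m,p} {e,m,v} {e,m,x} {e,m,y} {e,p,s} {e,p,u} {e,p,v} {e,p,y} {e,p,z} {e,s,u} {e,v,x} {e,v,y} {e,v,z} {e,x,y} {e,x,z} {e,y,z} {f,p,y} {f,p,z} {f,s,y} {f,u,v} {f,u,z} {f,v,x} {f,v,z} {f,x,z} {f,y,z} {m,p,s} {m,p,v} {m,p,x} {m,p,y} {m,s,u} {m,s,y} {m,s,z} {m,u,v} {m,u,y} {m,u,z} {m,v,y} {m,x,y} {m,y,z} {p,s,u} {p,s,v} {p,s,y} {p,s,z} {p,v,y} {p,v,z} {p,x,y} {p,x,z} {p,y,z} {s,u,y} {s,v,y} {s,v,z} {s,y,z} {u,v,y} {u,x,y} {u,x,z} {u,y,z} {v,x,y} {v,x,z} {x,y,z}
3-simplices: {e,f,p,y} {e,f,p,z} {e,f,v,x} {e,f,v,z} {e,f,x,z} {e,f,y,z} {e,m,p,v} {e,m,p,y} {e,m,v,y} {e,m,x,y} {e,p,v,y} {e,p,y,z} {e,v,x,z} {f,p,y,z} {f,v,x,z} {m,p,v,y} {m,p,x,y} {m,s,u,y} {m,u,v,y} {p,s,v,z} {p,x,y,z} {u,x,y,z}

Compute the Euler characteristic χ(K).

χ(K)=7

n_0=10 n_1=44 n_2=63 n_3=22
χ=+10−44+63−22=7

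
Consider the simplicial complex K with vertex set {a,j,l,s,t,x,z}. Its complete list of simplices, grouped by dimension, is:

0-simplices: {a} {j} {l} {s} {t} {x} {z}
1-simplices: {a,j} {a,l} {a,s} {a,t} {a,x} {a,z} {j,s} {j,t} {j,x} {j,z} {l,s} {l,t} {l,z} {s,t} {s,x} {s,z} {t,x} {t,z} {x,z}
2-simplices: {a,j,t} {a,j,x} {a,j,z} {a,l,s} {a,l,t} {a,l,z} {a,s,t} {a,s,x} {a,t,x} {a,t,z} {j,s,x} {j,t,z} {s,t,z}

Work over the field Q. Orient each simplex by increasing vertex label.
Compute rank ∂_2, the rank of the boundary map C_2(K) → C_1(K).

rank∂_2=12

n_0=7 n_1=19 n_2=13  [Q]
∂1: piv[aj,al,as,at,ax,az] rk=6  ker:js,jt,jx,jz,ls,lt,lz,st,sx,sz,tx,tz,xz
∂2: piv[ajt,ajx,ajz,als,alt,alz,ast,asx,atx,atz,jsx,stz] rk=12  ker:jtz
rk∂_2=12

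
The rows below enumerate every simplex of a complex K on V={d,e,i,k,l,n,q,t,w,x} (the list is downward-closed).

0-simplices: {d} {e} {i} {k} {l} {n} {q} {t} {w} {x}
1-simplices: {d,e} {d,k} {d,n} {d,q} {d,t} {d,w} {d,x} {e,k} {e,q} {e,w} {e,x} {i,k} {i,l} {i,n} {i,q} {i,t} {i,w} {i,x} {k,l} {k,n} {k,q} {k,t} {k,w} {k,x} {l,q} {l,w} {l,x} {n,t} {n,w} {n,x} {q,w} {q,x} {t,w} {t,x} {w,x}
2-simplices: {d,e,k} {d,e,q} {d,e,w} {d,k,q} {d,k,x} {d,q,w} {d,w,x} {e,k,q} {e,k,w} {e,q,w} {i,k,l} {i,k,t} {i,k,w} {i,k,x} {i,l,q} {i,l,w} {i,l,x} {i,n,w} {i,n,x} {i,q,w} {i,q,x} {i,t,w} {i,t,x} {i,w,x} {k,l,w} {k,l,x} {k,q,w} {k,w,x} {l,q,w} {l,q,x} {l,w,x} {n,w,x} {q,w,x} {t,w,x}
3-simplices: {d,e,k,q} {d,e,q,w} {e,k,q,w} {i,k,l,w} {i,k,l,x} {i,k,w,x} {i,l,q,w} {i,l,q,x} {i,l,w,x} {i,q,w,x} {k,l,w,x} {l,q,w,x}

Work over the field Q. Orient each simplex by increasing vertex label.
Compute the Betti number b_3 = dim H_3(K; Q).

b_3=2

n_0=10 n_1=35 n_2=34 n_3=12  [Q]
∂1: piv[de,dk,dn,dq,dt,dw,dx,ik,il] rk=9  ker:ek,eq,ew,ex,in,iq,it,iw,ix,kl,kn,kq,kt,kw,kx,lq,lw,lx,nt,nw,nx,qw,qx,tw,tx,wx
∂2: piv[dek,deq,dew,dkq,dkx,dqw,dwx,ekw,ikl,ikt,ikw,ikx,ilq,ilw,ilx,inw,inx,iqw,iqx,itw,itx] rk=21  ker:ekq,eqw,iwx,klw,klx,kqw,kwx,lqw,lqx,lwx,nwx,qwx,twx
∂3: piv[dekq,deqw,ekqw,iklw,iklx,ikwx,ilqw,ilqx,ilwx,iqwx] rk=10  ker:klwx,lqwx
b_3=(12−10)−0=2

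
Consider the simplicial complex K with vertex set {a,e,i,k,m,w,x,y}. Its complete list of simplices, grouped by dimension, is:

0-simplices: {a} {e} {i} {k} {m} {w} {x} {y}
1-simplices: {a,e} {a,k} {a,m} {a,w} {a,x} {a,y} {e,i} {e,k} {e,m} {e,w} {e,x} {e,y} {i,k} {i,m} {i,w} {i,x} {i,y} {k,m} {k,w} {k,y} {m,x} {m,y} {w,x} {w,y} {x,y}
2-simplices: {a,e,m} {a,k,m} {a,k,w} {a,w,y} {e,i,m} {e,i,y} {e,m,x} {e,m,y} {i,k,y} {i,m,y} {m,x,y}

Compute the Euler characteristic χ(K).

χ(K)=-6

n_0=8 n_1=25 n_2=11
χ=+8−25+11=-6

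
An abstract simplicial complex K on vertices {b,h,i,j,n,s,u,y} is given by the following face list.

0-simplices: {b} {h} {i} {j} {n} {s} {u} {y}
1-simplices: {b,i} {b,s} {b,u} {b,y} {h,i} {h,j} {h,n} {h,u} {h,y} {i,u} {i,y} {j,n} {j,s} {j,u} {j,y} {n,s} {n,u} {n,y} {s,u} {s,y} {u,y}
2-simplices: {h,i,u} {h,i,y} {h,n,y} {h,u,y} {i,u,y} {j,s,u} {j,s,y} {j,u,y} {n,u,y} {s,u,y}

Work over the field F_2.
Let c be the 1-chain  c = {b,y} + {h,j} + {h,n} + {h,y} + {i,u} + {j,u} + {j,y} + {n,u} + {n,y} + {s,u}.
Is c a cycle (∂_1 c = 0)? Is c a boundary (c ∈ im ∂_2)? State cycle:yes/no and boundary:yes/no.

cycle:no boundary:no

n_0=8 n_1=21 n_2=10  [Z2]
∂1: piv[bi,bs,bu,by,hi,hj,hn] rk=7  ker:hu,hy,iu,iy,jn,js,ju,jy,ns,nu,ny,su,sy,uy
∂2: piv[hiu,hiy,hny,huy,jsu,jsy,juy,nuy] rk=8  ker:iuy,suy
∂1c = {b} + {h} + {i} + {j} + {n} + {s}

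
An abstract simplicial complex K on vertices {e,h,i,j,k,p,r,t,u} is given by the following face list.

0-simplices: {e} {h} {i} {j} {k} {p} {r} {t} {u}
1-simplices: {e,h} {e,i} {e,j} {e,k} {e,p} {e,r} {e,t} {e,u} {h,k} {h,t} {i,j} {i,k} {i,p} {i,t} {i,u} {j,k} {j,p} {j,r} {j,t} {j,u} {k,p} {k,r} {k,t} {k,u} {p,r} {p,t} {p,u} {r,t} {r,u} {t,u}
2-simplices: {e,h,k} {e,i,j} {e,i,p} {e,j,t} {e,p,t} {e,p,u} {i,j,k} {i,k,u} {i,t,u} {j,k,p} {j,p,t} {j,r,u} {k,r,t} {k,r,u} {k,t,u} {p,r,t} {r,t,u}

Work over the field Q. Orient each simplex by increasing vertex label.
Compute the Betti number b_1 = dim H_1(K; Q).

n_0=9 n_1=30 n_2=17  [Q]
∂1: piv[eh,ei,ej,ek,ep,er,et,eu] rk=8  ker:hk,ht,ij,ik,ip,it,iu,jk,jp,jr,jt,ju,kp,kr,kt,ku,pr,pt,pu,rt,ru,tu
∂2: piv[ehk,eij,eip,ejt,ept,epu,ijk,iku,itu,jkp,jpt,jru,krt,kru,ktu,prt] rk=16  ker:rtu
b_1=(30−8)−16=6

b_1=6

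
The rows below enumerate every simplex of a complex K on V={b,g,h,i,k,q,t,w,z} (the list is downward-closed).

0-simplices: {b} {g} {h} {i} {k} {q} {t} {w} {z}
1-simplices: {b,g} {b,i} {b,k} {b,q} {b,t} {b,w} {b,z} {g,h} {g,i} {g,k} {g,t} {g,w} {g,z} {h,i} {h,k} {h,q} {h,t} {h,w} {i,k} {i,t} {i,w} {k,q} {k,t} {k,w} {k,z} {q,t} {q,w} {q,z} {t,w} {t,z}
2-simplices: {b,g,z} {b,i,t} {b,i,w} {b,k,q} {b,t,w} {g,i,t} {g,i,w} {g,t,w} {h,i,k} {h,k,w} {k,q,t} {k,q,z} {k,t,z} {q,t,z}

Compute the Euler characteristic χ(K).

χ(K)=-7

n_0=9 n_1=30 n_2=14
χ=+9−30+14=-7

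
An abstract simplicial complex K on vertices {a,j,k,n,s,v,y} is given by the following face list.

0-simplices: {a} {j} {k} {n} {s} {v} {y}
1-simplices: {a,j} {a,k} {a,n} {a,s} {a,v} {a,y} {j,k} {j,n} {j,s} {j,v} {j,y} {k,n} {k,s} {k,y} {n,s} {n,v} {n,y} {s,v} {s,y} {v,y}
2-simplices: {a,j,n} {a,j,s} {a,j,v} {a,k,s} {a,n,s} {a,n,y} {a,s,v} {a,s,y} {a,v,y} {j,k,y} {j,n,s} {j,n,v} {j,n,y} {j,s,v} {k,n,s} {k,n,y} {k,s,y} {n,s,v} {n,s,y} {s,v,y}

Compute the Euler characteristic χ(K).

n_0=7 n_1=20 n_2=20
χ=+7−20+20=7

χ(K)=7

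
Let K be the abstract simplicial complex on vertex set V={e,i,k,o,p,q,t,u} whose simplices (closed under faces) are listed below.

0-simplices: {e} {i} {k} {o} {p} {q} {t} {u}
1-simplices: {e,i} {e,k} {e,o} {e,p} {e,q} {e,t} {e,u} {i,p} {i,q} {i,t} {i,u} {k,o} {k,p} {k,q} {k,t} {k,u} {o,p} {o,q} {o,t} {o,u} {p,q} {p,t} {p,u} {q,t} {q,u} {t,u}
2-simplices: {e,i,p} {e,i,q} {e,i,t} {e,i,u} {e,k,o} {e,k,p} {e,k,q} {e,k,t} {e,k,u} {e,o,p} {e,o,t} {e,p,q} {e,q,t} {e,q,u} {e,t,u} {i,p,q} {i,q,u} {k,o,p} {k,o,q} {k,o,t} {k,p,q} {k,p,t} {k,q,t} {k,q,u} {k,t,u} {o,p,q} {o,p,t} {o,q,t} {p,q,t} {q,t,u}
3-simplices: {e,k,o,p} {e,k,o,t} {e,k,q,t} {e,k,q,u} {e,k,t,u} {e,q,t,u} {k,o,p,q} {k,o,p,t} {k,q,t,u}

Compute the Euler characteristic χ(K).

n_0=8 n_1=26 n_2=30 n_3=9
χ=+8−26+30−9=3

χ(K)=3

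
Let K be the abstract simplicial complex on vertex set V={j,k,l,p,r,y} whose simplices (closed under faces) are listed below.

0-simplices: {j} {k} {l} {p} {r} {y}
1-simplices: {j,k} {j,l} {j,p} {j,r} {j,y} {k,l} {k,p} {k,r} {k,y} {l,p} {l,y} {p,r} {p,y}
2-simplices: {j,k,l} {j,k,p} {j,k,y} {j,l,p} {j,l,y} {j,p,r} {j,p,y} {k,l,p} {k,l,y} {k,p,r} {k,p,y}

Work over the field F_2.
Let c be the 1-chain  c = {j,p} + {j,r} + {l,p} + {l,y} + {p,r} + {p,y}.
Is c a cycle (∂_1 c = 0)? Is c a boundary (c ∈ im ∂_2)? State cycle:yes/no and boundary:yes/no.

n_0=6 n_1=13 n_2=11  [Z2]
∂1: piv[jk,jl,jp,jr,jy] rk=5  ker:kl,kp,kr,ky,lp,ly,pr,py
∂2: piv[jkl,jkp,jky,jlp,jly,jpr,jpy,kpr] rk=8  ker:klp,kly,kpy
∂1c = 0
c vs im∂2: reduces to 0 ⇒ boundary

cycle:yes boundary:yes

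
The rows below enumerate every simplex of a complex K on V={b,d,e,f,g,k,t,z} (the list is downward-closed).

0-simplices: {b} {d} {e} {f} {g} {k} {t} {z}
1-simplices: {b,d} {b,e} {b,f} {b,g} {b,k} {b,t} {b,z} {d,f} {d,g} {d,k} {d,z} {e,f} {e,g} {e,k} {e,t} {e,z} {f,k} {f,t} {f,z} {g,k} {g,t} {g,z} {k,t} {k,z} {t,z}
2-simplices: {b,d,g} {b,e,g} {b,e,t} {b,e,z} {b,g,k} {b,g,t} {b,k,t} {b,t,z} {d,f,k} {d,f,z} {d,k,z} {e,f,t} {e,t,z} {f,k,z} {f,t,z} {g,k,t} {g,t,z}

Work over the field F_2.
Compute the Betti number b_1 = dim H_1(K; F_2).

b_1=4

n_0=8 n_1=25 n_2=17  [Z2]
∂1: piv[bd,be,bf,bg,bk,bt,bz] rk=7  ker:df,dg,dk,dz,ef,eg,ek,et,ez,fk,ft,fz,gk,gt,gz,kt,kz,tz
∂2: piv[bdg,beg,bet,bez,bgk,bgt,bkt,btz,dfk,dfz,dkz,eft,ftz,gtz] rk=14  ker:etz,fkz,gkt
b_1=(25−7)−14=4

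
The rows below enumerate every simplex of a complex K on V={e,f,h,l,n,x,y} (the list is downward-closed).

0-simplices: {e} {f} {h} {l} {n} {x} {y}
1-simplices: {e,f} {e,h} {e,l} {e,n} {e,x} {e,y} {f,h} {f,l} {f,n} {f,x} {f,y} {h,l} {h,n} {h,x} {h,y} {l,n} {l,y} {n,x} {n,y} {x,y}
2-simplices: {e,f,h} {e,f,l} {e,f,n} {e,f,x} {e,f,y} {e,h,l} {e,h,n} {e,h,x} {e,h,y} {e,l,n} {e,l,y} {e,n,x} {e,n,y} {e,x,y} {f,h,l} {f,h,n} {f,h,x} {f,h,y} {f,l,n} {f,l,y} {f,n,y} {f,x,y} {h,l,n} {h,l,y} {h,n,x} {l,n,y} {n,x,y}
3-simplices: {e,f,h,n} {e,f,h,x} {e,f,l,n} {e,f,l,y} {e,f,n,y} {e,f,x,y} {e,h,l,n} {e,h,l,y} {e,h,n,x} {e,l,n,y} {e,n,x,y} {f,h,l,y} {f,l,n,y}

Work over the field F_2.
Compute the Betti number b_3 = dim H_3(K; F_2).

b_3=1

n_0=7 n_1=20 n_2=27 n_3=13  [Z2]
∂1: piv[ef,eh,el,en,ex,ey] rk=6  ker:fh,fl,fn,fx,fy,hl,hn,hx,hy,ln,ly,nx,ny,xy
∂2: piv[efh,efl,efn,efx,efy,ehl,ehn,ehx,ehy,eln,ely,enx,eny,exy] rk=14  ker:fhl,fhn,fhx,fhy,fln,fly,fny,fxy,hln,hly,hnx,lny,nxy
∂3: piv[efhn,efhx,efln,efly,efny,efxy,ehln,ehly,ehnx,elny,enxy,fhly] rk=12  ker:flny
b_3=(13−12)−0=1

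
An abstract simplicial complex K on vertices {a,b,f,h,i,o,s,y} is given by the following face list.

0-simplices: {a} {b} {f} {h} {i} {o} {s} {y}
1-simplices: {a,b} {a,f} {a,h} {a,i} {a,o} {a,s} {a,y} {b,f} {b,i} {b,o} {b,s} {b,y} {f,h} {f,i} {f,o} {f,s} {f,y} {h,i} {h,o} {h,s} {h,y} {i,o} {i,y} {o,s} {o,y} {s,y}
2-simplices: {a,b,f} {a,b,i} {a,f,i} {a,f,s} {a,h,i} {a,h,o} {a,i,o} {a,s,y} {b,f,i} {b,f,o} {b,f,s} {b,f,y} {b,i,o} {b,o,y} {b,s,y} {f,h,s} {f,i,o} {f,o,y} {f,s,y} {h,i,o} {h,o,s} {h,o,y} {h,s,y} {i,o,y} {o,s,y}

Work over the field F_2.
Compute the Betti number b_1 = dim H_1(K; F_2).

n_0=8 n_1=26 n_2=25  [Z2]
∂1: piv[ab,af,ah,ai,ao,as,ay] rk=7  ker:bf,bi,bo,bs,by,fh,fi,fo,fs,fy,hi,ho,hs,hy,io,iy,os,oy,sy
∂2: piv[abf,abi,afi,afs,ahi,aho,aio,asy,bfo,bfs,bfy,bio,boy,bsy,fhs,hos,hoy,hsy,ioy] rk=19  ker:bfi,fio,foy,fsy,hio,osy
b_1=(26−7)−19=0

b_1=0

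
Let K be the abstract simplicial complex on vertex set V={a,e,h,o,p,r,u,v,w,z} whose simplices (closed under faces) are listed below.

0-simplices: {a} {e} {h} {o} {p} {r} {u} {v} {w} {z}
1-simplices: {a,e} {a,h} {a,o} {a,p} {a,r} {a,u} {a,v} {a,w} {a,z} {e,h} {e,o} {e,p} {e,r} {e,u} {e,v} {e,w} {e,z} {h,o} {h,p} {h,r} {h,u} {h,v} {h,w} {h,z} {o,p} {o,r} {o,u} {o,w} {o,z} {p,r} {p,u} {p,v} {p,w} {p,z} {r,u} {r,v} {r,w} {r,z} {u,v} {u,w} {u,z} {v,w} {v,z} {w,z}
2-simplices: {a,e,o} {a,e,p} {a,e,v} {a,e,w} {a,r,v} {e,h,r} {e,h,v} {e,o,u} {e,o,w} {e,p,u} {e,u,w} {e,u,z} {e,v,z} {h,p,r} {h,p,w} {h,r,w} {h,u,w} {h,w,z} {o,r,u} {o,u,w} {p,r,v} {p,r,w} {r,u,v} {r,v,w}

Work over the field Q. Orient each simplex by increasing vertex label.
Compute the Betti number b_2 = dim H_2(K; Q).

b_2=2

n_0=10 n_1=44 n_2=24  [Q]
∂1: piv[ae,ah,ao,ap,ar,au,av,aw,az] rk=9  ker:eh,eo,ep,er,eu,ev,ew,ez,ho,hp,hr,hu,hv,hw,hz,op,or,ou,ow,oz,pr,pu,pv,pw,pz,ru,rv,rw,rz,uv,uw,uz,vw,vz,wz
∂2: piv[aeo,aep,aev,aew,arv,ehr,ehv,eou,eow,epu,euw,euz,evz,hpr,hpw,hrw,huw,hwz,oru,prv,ruv,rvw] rk=22  ker:ouw,prw
b_2=(24−22)−0=2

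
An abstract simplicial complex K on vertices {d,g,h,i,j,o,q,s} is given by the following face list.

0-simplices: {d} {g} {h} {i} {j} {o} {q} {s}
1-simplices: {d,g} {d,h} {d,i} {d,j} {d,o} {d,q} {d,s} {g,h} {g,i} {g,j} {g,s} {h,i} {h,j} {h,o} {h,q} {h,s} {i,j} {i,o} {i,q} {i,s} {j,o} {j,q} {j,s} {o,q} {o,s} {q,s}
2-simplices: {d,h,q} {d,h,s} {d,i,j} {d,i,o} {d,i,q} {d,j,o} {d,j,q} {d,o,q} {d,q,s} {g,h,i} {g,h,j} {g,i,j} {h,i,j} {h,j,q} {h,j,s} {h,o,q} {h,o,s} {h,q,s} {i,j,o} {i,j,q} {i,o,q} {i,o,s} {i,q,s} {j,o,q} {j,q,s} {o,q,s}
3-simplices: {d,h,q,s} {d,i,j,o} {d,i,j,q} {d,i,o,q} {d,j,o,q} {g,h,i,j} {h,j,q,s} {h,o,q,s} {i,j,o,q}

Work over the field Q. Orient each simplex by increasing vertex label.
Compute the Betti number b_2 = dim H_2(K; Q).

n_0=8 n_1=26 n_2=26 n_3=9  [Q]
∂1: piv[dg,dh,di,dj,do,dq,ds] rk=7  ker:gh,gi,gj,gs,hi,hj,ho,hq,hs,ij,io,iq,is,jo,jq,js,oq,os,qs
∂2: piv[dhq,dhs,dij,dio,diq,djo,djq,doq,dqs,ghi,ghj,gij,hjq,hjs,hoq,hos,ios] rk=17  ker:hij,hqs,ijo,ijq,ioq,iqs,joq,jqs,oqs
∂3: piv[dhqs,dijo,dijq,dioq,djoq,ghij,hjqs,hoqs] rk=8  ker:ijoq
b_2=(26−17)−8=1

b_2=1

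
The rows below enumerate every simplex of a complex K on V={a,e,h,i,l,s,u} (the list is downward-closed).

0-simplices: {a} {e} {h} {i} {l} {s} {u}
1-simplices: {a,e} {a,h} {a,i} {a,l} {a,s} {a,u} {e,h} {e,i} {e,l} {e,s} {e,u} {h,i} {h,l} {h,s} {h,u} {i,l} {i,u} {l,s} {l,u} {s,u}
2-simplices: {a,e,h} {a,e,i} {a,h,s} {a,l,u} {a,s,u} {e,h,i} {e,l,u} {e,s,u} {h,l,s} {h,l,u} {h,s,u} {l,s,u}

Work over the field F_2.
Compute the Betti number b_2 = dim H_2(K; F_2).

b_2=1

n_0=7 n_1=20 n_2=12  [Z2]
∂1: piv[ae,ah,ai,al,as,au] rk=6  ker:eh,ei,el,es,eu,hi,hl,hs,hu,il,iu,ls,lu,su
∂2: piv[aeh,aei,ahs,alu,asu,ehi,elu,esu,hls,hlu,hsu] rk=11  ker:lsu
b_2=(12−11)−0=1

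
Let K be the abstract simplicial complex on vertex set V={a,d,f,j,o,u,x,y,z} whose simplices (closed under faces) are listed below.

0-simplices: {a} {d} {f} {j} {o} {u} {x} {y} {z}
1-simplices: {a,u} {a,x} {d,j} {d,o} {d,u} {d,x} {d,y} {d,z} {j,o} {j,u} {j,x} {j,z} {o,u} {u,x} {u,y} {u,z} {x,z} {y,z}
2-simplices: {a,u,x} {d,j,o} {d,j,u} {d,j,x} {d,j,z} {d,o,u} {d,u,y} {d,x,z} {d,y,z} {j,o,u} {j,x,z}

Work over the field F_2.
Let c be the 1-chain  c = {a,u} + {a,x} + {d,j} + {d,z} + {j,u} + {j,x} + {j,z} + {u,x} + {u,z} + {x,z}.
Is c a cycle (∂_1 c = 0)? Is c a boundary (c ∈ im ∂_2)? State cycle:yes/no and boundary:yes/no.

n_0=9 n_1=18 n_2=11  [Z2]
∂1: piv[au,ax,dj,do,du,dy,dz] rk=7  ker:dx,jo,ju,jx,jz,ou,ux,uy,uz,xz,yz
∂2: piv[aux,djo,dju,djx,djz,dou,duy,dxz,dyz] rk=9  ker:jou,jxz
∂1c = 0
c vs im∂2: residual ≠ 0 ⇒ not boundary

cycle:yes boundary:no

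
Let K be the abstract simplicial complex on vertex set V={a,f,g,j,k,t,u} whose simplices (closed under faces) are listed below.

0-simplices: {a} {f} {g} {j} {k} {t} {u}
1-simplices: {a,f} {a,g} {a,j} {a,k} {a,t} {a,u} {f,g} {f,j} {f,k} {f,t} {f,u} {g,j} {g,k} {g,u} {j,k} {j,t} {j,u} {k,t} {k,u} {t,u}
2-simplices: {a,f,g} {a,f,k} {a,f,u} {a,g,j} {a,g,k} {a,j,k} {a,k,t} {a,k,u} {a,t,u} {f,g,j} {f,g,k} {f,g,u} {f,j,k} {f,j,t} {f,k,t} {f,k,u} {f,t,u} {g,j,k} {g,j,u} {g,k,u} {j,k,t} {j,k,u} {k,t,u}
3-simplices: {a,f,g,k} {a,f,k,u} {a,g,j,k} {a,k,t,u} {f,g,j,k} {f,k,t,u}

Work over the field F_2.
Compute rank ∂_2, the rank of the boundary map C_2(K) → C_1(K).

n_0=7 n_1=20 n_2=23 n_3=6  [Z2]
∂1: piv[af,ag,aj,ak,at,au] rk=6  ker:fg,fj,fk,ft,fu,gj,gk,gu,jk,jt,ju,kt,ku,tu
∂2: piv[afg,afk,afu,agj,agk,ajk,akt,aku,atu,fgj,fgu,fjt,fkt,gju] rk=14  ker:fgk,fjk,fku,ftu,gjk,gku,jkt,jku,ktu
∂3: piv[afgk,afku,agjk,aktu,fgjk,fktu] rk=6
rk∂_2=14

rank∂_2=14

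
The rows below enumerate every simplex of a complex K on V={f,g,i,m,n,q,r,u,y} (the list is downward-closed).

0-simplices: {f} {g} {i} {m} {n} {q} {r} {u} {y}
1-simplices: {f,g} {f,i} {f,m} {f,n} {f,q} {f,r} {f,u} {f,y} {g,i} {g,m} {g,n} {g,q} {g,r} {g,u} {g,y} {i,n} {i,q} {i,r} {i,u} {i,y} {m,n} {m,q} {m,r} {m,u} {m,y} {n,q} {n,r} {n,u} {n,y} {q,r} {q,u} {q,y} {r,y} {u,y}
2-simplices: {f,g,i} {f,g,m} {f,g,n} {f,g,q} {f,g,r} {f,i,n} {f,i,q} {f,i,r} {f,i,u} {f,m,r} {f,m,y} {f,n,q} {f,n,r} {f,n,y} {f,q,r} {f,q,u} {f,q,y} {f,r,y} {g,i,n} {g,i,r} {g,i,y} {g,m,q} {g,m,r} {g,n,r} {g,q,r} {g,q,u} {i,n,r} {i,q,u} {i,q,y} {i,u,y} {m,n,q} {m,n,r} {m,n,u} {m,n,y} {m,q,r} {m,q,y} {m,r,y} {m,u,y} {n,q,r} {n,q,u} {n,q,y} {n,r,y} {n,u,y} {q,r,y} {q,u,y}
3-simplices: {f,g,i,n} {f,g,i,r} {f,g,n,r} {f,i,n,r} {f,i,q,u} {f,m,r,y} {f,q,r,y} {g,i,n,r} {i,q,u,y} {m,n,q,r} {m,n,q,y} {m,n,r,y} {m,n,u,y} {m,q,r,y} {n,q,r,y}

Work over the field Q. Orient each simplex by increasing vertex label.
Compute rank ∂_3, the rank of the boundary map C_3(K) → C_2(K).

n_0=9 n_1=34 n_2=45 n_3=15  [Q]
∂1: piv[fg,fi,fm,fn,fq,fr,fu,fy] rk=8  ker:gi,gm,gn,gq,gr,gu,gy,in,iq,ir,iu,iy,mn,mq,mr,mu,my,nq,nr,nu,ny,qr,qu,qy,ry,uy
∂2: piv[fgi,fgm,fgn,fgq,fgr,fin,fiq,fir,fiu,fmr,fmy,fnq,fnr,fny,fqr,fqu,fqy,fry,giy,gmq,gqu,iqy,iuy,mnq,mnu,muy] rk=26  ker:gin,gir,gmr,gnr,gqr,inr,iqu,mnr,mny,mqr,mqy,mry,nqr,nqu,nqy,nry,nuy,qry,quy
∂3: piv[fgin,fgir,fgnr,finr,fiqu,fmry,fqry,iquy,mnqr,mnqy,mnry,mnuy,mqry] rk=13  ker:ginr,nqry
rk∂_3=13

rank∂_3=13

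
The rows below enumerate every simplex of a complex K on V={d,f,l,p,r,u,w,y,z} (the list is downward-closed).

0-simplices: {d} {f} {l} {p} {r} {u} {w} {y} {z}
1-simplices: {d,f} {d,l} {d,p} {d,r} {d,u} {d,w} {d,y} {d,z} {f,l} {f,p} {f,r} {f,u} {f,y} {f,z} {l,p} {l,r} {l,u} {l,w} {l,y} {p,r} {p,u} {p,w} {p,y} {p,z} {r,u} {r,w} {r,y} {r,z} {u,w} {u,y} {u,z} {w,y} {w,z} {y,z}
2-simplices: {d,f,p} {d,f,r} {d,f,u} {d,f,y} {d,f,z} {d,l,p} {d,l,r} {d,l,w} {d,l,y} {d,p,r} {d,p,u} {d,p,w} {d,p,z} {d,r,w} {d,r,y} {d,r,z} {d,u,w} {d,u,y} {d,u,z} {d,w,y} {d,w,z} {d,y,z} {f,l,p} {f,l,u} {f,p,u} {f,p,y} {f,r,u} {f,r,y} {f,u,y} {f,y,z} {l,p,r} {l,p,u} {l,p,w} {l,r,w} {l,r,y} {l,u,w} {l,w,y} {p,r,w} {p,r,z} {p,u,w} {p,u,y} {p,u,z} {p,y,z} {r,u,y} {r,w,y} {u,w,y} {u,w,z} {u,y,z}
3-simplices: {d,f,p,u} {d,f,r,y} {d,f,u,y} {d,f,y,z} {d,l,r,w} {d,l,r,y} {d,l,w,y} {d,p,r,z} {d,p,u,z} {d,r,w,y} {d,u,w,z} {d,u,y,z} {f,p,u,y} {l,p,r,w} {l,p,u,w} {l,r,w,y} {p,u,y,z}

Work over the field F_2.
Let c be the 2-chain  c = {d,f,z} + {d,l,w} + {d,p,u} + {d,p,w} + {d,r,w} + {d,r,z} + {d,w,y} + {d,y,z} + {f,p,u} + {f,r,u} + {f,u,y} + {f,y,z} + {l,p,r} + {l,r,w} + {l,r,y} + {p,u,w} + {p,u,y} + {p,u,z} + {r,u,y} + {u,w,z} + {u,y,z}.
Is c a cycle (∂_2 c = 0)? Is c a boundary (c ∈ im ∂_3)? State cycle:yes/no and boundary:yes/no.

cycle:no boundary:no

n_0=9 n_1=34 n_2=48 n_3=17  [Z2]
∂1: piv[df,dl,dp,dr,du,dw,dy,dz] rk=8  ker:fl,fp,fr,fu,fy,fz,lp,lr,lu,lw,ly,pr,pu,pw,py,pz,ru,rw,ry,rz,uw,uy,uz,wy,wz,yz
∂2: piv[dfp,dfr,dfu,dfy,dfz,dlp,dlr,dlw,dly,dpr,dpu,dpw,dpz,drw,dry,drz,duw,duy,duz,dwy,dwz,dyz,flp,flu,fpy,fru] rk=26  ker:fpu,fry,fuy,fyz,lpr,lpu,lpw,lrw,lry,luw,lwy,prw,prz,puw,puy,puz,pyz,ruy,rwy,uwy,uwz,uyz
∂3: piv[dfpu,dfry,dfuy,dfyz,dlrw,dlry,dlwy,dprz,dpuz,drwy,duwz,duyz,fpuy,lprw,lpuw,puyz] rk=16  ker:lrwy
∂2c = {d,f} + {d,l} + {d,u} + {d,z} + {f,p} + {f,r} + {f,u} + {l,p} + {l,r} + {l,y} + {p,r} + {p,u} + {p,y} + {p,z} + {r,z} + {u,z} + {w,y} + {w,z} + {y,z}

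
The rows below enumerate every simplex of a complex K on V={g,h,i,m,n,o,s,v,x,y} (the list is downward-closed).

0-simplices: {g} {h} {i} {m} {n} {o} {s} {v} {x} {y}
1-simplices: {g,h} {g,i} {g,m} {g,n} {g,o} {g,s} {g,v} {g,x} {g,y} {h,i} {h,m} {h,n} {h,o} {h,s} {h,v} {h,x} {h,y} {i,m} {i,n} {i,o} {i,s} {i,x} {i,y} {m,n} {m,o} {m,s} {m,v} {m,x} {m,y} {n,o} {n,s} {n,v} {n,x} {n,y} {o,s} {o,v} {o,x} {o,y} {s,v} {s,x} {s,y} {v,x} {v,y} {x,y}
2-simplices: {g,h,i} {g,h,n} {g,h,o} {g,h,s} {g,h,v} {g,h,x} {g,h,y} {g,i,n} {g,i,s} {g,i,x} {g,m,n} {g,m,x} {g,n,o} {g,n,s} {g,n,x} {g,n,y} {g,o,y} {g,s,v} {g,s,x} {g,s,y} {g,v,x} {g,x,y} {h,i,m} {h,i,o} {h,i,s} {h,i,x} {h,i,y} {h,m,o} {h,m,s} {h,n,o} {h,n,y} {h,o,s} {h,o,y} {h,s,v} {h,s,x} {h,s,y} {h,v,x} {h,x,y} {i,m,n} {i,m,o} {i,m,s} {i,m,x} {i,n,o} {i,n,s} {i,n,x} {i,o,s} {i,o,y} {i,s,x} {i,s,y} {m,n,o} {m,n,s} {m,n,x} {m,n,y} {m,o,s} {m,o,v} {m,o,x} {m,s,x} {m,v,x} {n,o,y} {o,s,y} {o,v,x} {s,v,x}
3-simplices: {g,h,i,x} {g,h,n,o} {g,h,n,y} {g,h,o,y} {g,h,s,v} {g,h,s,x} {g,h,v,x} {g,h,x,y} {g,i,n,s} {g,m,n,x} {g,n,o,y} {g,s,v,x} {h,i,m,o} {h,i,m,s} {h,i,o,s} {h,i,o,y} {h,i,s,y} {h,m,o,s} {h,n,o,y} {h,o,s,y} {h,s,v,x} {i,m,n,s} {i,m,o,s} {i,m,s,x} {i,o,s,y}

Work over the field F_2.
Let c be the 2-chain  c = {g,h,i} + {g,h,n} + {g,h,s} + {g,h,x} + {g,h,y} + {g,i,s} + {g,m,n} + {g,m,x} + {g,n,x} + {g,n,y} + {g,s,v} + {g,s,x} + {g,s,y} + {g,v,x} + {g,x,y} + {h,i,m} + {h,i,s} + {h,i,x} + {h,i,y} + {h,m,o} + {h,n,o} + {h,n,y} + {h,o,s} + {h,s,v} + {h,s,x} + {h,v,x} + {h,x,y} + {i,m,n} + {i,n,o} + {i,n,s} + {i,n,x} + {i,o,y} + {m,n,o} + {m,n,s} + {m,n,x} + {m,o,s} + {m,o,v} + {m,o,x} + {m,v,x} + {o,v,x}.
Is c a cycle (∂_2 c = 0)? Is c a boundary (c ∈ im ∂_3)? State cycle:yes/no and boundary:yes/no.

n_0=10 n_1=44 n_2=62 n_3=25  [Z2]
∂1: piv[gh,gi,gm,gn,go,gs,gv,gx,gy] rk=9  ker:hi,hm,hn,ho,hs,hv,hx,hy,im,in,io,is,ix,iy,mn,mo,ms,mv,mx,my,no,ns,nv,nx,ny,os,ov,ox,oy,sv,sx,sy,vx,vy,xy
∂2: piv[ghi,ghn,gho,ghs,ghv,ghx,ghy,gin,gis,gix,gmn,gmx,gno,gns,gnx,gny,goy,gsv,gsx,gsy,gvx,gxy,him,hio,hiy,hmo,hms,hos,imn,mny,mov,mox,mvx] rk=33  ker:his,hix,hno,hny,hoy,hsv,hsx,hsy,hvx,hxy,imo,ims,imx,ino,ins,inx,ios,ioy,isx,isy,mno,mns,mnx,mos,msx,noy,osy,ovx,svx
∂3: piv[ghix,ghno,ghny,ghoy,ghsv,ghsx,ghvx,ghxy,gins,gmnx,gnoy,gsvx,himo,hims,hios,hioy,hisy,hmos,hosy,imns,imsx] rk=21  ker:hnoy,hsvx,imos,iosy
∂2c = {g,h} + {g,s} + {h,i} + {h,n} + {h,o} + {h,s} + {h,x} + {i,s} + {m,n} + {m,o} + {n,o} + {n,x} + {o,y} + {s,y}

cycle:no boundary:no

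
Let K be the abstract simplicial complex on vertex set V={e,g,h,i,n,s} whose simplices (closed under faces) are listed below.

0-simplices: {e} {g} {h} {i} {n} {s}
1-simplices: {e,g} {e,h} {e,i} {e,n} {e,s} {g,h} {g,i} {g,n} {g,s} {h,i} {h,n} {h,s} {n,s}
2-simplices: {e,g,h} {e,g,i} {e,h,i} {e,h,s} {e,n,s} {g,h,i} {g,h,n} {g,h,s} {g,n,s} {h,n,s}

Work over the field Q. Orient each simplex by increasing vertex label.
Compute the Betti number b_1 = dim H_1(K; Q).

n_0=6 n_1=13 n_2=10  [Q]
∂1: piv[eg,eh,ei,en,es] rk=5  ker:gh,gi,gn,gs,hi,hn,hs,ns
∂2: piv[egh,egi,ehi,ehs,ens,ghn,ghs,gns] rk=8  ker:ghi,hns
b_1=(13−5)−8=0

b_1=0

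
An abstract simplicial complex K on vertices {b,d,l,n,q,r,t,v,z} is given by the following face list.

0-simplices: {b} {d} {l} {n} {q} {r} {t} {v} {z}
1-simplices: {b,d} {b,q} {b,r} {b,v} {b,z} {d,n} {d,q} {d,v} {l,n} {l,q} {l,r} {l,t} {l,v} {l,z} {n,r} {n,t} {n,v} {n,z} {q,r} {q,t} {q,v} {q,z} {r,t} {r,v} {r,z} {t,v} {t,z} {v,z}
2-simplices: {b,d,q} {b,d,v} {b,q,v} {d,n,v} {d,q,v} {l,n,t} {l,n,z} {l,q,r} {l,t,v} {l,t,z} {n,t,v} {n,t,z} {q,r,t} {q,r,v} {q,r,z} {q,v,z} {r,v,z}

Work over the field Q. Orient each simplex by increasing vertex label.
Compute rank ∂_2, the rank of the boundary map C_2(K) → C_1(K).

rank∂_2=14

n_0=9 n_1=28 n_2=17  [Q]
∂1: piv[bd,bq,br,bv,bz,dn,ln,lt] rk=8  ker:dq,dv,lq,lr,lv,lz,nr,nt,nv,nz,qr,qt,qv,qz,rt,rv,rz,tv,tz,vz
∂2: piv[bdq,bdv,bqv,dnv,lnt,lnz,lqr,ltv,ltz,ntv,qrt,qrv,qrz,qvz] rk=14  ker:dqv,ntz,rvz
rk∂_2=14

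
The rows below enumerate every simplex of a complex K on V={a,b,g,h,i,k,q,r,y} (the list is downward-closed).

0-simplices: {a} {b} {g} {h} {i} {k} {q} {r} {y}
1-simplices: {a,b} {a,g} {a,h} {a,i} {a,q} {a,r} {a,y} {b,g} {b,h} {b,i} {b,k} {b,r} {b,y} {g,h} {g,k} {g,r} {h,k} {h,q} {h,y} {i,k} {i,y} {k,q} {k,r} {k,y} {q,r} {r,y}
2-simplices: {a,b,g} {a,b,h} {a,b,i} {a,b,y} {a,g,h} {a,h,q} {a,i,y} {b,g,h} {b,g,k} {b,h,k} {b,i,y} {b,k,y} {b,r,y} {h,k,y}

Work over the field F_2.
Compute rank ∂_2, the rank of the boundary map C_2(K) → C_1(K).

n_0=9 n_1=26 n_2=14  [Z2]
∂1: piv[ab,ag,ah,ai,aq,ar,ay,bk] rk=8  ker:bg,bh,bi,br,by,gh,gk,gr,hk,hq,hy,ik,iy,kq,kr,ky,qr,ry
∂2: piv[abg,abh,abi,aby,agh,ahq,aiy,bgk,bhk,bky,bry,hky] rk=12  ker:bgh,biy
rk∂_2=12

rank∂_2=12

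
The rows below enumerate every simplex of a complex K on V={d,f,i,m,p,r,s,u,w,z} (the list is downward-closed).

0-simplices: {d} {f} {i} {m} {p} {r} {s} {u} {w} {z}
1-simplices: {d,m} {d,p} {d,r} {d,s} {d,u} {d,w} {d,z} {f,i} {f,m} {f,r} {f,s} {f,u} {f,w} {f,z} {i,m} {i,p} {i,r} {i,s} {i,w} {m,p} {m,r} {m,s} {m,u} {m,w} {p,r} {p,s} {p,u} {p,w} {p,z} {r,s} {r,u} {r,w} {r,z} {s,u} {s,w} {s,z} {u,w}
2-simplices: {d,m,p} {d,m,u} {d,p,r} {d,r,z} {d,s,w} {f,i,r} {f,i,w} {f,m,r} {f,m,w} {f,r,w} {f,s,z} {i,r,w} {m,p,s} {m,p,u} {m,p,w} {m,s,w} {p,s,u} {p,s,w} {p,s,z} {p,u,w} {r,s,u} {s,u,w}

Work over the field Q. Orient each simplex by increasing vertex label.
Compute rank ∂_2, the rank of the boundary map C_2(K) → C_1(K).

n_0=10 n_1=37 n_2=22  [Q]
∂1: piv[dm,dp,dr,ds,du,dw,dz,fi,fm] rk=9  ker:fr,fs,fu,fw,fz,im,ip,ir,is,iw,mp,mr,ms,mu,mw,pr,ps,pu,pw,pz,rs,ru,rw,rz,su,sw,sz,uw
∂2: piv[dmp,dmu,dpr,drz,dsw,fir,fiw,fmr,fmw,frw,fsz,mps,mpu,mpw,msw,psu,psz,puw,rsu] rk=19  ker:irw,psw,suw
rk∂_2=19

rank∂_2=19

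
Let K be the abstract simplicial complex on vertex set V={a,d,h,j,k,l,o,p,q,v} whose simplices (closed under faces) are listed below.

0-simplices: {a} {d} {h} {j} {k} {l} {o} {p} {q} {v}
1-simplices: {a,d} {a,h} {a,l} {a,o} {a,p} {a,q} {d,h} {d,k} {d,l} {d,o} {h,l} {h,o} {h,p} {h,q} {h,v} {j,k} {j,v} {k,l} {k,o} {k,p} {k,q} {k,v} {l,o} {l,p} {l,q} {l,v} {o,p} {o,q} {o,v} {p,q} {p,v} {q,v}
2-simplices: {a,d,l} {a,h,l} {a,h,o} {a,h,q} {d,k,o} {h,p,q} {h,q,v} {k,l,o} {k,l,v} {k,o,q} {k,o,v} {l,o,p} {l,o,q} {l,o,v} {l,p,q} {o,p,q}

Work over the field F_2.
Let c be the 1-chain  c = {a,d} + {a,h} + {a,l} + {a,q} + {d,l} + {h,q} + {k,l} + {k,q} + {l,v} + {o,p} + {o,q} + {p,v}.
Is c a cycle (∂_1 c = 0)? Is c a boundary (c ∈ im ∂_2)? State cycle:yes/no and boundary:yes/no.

cycle:yes boundary:no

n_0=10 n_1=32 n_2=16  [Z2]
∂1: piv[ad,ah,al,ao,ap,aq,dk,hv,jk] rk=9  ker:dh,dl,do,hl,ho,hp,hq,jv,kl,ko,kp,kq,kv,lo,lp,lq,lv,op,oq,ov,pq,pv,qv
∂2: piv[adl,ahl,aho,ahq,dko,hpq,hqv,klo,klv,koq,kov,lop,loq,lpq] rk=14  ker:lov,opq
∂1c = 0
c vs im∂2: residual ≠ 0 ⇒ not boundary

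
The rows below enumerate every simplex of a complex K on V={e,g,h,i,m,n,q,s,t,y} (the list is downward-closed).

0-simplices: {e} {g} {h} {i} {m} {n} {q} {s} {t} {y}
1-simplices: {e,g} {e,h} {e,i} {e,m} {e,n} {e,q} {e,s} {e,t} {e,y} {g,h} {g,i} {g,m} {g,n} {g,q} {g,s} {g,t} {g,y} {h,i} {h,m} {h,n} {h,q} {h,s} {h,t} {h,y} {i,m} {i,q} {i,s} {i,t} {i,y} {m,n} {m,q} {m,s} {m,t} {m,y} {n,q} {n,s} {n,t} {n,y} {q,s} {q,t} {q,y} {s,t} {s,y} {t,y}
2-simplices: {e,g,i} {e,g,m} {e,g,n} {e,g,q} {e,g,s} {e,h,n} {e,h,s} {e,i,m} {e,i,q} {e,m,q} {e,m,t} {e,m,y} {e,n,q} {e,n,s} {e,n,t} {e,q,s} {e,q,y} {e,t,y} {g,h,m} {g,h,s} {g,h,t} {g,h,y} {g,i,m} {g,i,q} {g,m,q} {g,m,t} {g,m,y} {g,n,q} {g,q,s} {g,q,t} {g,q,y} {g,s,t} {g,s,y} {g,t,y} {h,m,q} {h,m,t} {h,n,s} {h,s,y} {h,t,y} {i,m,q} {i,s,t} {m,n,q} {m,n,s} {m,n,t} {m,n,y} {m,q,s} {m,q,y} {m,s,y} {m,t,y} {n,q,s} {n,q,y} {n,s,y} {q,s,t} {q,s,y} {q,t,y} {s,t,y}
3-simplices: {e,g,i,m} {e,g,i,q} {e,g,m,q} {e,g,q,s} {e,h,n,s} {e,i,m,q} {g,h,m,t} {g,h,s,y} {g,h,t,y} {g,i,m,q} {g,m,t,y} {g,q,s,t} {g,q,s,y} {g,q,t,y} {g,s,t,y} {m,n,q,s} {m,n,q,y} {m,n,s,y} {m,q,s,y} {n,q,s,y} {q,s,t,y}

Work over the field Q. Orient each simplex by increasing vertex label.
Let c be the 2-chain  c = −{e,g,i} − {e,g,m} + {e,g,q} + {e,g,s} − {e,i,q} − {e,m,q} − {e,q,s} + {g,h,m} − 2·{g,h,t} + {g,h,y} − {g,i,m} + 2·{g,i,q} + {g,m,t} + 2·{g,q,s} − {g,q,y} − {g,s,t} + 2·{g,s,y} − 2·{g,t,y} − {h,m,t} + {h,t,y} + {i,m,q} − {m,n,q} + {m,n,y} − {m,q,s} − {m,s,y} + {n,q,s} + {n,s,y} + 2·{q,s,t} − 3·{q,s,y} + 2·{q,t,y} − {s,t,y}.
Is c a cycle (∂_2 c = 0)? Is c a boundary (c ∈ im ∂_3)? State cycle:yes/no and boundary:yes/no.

n_0=10 n_1=44 n_2=56 n_3=21  [Q]
∂1: piv[eg,eh,ei,em,en,eq,es,et,ey] rk=9  ker:gh,gi,gm,gn,gq,gs,gt,gy,hi,hm,hn,hq,hs,ht,hy,im,iq,is,it,iy,mn,mq,ms,mt,my,nq,ns,nt,ny,qs,qt,qy,st,sy,ty
∂2: piv[egi,egm,egn,egq,egs,ehn,ehs,eim,eiq,emq,emt,emy,enq,ens,ent,eqs,eqy,ety,ghm,ghs,ght,ghy,gmt,gmy,gqt,gst,gsy,hmq,ist,mnq,mns,mny] rk=32  ker:gim,giq,gmq,gnq,gqs,gqy,gty,hmt,hns,hsy,hty,imq,mnt,mqs,mqy,msy,mty,nqs,nqy,nsy,qst,qsy,qty,sty
∂3: piv[egim,egiq,egmq,egqs,ehns,eimq,ghmt,ghsy,ghty,gmty,gqst,gqsy,gqty,gsty,mnqs,mnqy,mnsy,mqsy] rk=18  ker:gimq,nqsy,qsty
∂2c = 0
c vs im∂3: reduces to 0 ⇒ boundary

cycle:yes boundary:yes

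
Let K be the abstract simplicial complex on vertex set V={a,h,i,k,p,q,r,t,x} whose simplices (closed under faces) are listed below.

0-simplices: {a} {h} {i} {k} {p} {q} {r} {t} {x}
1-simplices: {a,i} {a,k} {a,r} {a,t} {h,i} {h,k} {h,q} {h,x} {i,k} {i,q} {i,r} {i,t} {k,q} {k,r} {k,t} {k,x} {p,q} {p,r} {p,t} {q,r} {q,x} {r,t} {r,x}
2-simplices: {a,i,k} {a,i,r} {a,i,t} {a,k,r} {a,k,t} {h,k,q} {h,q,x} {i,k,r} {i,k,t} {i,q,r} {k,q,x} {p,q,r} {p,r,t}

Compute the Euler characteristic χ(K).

n_0=9 n_1=23 n_2=13
χ=+9−23+13=-1

χ(K)=-1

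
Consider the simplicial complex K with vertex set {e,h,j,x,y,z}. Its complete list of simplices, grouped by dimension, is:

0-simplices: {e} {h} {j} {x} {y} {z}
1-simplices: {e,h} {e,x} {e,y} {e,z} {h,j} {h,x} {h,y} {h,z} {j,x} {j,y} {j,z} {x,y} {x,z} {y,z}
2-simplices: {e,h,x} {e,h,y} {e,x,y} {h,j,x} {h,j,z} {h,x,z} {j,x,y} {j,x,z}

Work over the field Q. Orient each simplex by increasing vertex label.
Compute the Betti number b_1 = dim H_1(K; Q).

b_1=2

n_0=6 n_1=14 n_2=8  [Q]
∂1: piv[eh,ex,ey,ez,hj] rk=5  ker:hx,hy,hz,jx,jy,jz,xy,xz,yz
∂2: piv[ehx,ehy,exy,hjx,hjz,hxz,jxy] rk=7  ker:jxz
b_1=(14−5)−7=2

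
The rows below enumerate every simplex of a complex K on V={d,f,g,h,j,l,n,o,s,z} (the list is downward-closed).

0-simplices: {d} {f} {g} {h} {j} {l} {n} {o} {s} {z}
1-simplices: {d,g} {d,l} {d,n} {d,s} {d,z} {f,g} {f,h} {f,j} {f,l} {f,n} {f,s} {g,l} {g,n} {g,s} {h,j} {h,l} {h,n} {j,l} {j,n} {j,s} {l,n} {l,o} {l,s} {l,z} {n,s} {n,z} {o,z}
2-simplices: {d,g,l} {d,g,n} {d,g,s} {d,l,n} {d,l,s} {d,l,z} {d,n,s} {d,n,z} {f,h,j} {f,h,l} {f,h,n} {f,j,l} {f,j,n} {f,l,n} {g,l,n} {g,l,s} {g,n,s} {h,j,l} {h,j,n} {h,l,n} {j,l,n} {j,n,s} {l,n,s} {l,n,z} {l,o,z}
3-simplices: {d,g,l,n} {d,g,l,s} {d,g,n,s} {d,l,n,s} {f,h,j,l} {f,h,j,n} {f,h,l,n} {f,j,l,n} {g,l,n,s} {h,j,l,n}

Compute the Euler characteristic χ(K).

n_0=10 n_1=27 n_2=25 n_3=10
χ=+10−27+25−10=-2

χ(K)=-2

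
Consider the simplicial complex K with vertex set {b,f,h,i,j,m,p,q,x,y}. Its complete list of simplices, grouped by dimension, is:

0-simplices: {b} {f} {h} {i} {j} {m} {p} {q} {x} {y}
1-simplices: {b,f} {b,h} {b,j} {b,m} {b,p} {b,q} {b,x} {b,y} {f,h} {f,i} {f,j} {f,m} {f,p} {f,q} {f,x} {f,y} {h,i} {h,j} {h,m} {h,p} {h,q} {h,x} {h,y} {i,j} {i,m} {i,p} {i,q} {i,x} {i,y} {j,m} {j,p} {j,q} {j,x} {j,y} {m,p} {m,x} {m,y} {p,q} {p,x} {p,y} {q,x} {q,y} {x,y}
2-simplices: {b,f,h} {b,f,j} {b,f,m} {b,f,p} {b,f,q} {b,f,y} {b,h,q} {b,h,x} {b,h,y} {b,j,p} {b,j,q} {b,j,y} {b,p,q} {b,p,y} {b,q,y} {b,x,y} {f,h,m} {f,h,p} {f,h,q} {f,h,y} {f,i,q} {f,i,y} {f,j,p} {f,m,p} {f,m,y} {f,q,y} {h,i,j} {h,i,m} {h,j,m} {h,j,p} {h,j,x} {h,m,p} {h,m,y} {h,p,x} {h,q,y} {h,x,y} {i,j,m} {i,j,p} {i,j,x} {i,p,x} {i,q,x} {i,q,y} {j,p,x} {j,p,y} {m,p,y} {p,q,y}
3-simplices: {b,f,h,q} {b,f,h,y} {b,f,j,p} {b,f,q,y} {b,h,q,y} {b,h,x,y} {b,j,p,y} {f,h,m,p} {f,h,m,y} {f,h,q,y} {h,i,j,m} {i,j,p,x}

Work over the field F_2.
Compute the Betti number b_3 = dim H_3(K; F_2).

n_0=10 n_1=43 n_2=46 n_3=12  [Z2]
∂1: piv[bf,bh,bj,bm,bp,bq,bx,by,fi] rk=9  ker:fh,fj,fm,fp,fq,fx,fy,hi,hj,hm,hp,hq,hx,hy,ij,im,ip,iq,ix,iy,jm,jp,jq,jx,jy,mp,mx,my,pq,px,py,qx,qy,xy
∂2: piv[bfh,bfj,bfm,bfp,bfq,bfy,bhq,bhx,bhy,bjp,bjq,bjy,bpq,bpy,bqy,bxy,fhm,fhp,fiq,fiy,fmp,fmy,hij,him,hjm,hjp,hjx,hpx,ijp,ijx,iqx] rk=31  ker:fhq,fhy,fjp,fqy,hmp,hmy,hqy,hxy,ijm,ipx,iqy,jpx,jpy,mpy,pqy
∂3: piv[bfhq,bfhy,bfjp,bfqy,bhqy,bhxy,bjpy,fhmp,fhmy,hijm,ijpx] rk=11  ker:fhqy
b_3=(12−11)−0=1

b_3=1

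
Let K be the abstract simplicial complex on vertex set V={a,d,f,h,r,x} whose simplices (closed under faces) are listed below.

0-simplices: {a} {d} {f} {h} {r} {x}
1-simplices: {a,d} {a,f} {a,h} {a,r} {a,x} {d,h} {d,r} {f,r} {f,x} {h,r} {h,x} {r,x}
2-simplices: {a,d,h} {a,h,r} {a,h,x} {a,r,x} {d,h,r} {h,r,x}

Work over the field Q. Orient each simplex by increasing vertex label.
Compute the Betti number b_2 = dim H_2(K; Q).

n_0=6 n_1=12 n_2=6  [Q]
∂1: piv[ad,af,ah,ar,ax] rk=5  ker:dh,dr,fr,fx,hr,hx,rx
∂2: piv[adh,ahr,ahx,arx,dhr] rk=5  ker:hrx
b_2=(6−5)−0=1

b_2=1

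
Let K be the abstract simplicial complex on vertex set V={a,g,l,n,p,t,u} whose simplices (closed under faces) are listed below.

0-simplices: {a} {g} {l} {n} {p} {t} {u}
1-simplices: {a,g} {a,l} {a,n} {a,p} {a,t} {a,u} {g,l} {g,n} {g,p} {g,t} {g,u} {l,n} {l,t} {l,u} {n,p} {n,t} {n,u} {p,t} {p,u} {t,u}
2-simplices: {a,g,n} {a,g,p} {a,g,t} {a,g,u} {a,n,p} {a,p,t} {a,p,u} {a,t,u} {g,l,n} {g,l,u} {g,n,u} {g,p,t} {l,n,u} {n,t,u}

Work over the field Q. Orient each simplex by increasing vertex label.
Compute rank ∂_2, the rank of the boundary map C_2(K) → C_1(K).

rank∂_2=12

n_0=7 n_1=20 n_2=14  [Q]
∂1: piv[ag,al,an,ap,at,au] rk=6  ker:gl,gn,gp,gt,gu,ln,lt,lu,np,nt,nu,pt,pu,tu
∂2: piv[agn,agp,agt,agu,anp,apt,apu,atu,gln,glu,gnu,ntu] rk=12  ker:gpt,lnu
rk∂_2=12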